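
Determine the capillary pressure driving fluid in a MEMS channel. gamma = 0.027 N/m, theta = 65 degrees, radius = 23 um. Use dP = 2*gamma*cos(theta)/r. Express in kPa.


Step 1: cos(65 deg) = 0.4226
Step 2: Convert r to m: r = 23e-6 m
Step 3: dP = 2 * 0.027 * 0.4226 / 23e-6 = 992.2 Pa
Step 4: Convert Pa to kPa (divide by 1000).
dP = 0.99 kPa


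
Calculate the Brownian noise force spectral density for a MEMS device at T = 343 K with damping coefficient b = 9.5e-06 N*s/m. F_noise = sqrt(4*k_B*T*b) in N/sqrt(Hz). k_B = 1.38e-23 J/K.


Step 1: Compute 4 * k_B * T * b
= 4 * 1.38e-23 * 343 * 9.5e-06
= 1.7987e-25 N^2/Hz
Step 2: F_noise = sqrt(1.7987e-25)
F_noise = 4.24e-13 N/sqrt(Hz)


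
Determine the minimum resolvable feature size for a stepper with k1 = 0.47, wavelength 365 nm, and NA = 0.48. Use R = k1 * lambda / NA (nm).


Step 1: Identify values: k1 = 0.47, lambda = 365 nm, NA = 0.48
Step 2: R = k1 * lambda / NA
R = 0.47 * 365 / 0.48
R = 357.4 nm


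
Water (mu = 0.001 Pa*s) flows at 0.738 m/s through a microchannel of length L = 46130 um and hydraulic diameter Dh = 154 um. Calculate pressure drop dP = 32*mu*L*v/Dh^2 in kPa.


Step 1: Convert to SI: L = 46130e-6 m, Dh = 154e-6 m
Step 2: dP = 32 * 0.001 * 46130e-6 * 0.738 / (154e-6)^2
Step 3: dP = 45935.49 Pa
Step 4: Convert to kPa: dP = 45.94 kPa


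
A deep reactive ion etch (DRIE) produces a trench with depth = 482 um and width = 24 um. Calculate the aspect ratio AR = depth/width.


Step 1: AR = depth / width
Step 2: AR = 482 / 24
AR = 20.1


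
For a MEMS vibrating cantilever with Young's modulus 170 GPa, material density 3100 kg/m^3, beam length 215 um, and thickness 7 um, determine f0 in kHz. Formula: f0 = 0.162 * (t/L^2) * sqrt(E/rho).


Step 1: Convert units to SI.
t_SI = 7e-6 m, L_SI = 215e-6 m
Step 2: Calculate sqrt(E/rho).
sqrt(170e9 / 3100) = 7405.32 m/s
Step 3: Compute f0.
f0 = 0.162 * 7e-6 / (215e-6)^2 * 7405.32 = 181668.6 Hz = 181.67 kHz


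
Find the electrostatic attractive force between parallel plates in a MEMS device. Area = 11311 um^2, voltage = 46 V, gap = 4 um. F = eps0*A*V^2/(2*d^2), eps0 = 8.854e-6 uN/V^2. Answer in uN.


Step 1: Identify parameters.
eps0 = 8.854e-6 uN/V^2, A = 11311 um^2, V = 46 V, d = 4 um
Step 2: Compute V^2 = 46^2 = 2116
Step 3: Compute d^2 = 4^2 = 16
Step 4: F = 0.5 * 8.854e-6 * 11311 * 2116 / 16
F = 6.622 uN


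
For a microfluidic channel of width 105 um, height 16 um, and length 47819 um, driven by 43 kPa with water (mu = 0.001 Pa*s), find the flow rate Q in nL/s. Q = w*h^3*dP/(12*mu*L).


Step 1: Convert all dimensions to SI (meters).
w = 105e-6 m, h = 16e-6 m, L = 47819e-6 m, dP = 43e3 Pa
Step 2: Q = w * h^3 * dP / (12 * mu * L)
Q = 105e-6 * (16e-6)^3 * 43e3 / (12 * 0.001 * 47819e-6) = 3.222819e-11 m^3/s
Step 3: Convert Q from m^3/s to nL/s (1 m^3 = 1e12 nL, so multiply by 1e12).
Q = 32.228 nL/s


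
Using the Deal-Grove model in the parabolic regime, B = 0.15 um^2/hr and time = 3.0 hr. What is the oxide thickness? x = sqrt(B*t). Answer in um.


Step 1: Compute B*t = 0.15 * 3.0 = 0.45
Step 2: x = sqrt(0.45)
x = 0.671 um


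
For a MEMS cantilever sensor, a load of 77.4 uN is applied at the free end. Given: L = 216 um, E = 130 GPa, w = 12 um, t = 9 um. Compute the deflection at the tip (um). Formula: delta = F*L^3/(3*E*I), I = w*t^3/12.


Step 1: Calculate the second moment of area.
I = w * t^3 / 12 = 12 * 9^3 / 12 = 729.0 um^4
Step 2: Convert E to consistent units (1 GPa = 1000 uN/um^2).
E = 130 GPa = 130000 uN/um^2
Step 3: Calculate tip deflection.
delta = F * L^3 / (3 * E * I)
delta = 77.4 * 216^3 / (3 * 130000 * 729.0)
delta = 2.7435 um


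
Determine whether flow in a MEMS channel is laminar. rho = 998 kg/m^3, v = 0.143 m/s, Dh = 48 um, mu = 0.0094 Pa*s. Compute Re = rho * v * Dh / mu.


Step 1: Convert Dh to meters: Dh = 48e-6 m
Step 2: Re = rho * v * Dh / mu
Re = 998 * 0.143 * 48e-6 / 0.0094
Re = 0.729
Since Re = 0.729 is below ~2300, the flow is laminar.


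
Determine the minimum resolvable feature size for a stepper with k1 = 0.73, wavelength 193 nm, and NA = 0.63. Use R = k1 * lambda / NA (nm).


Step 1: Identify values: k1 = 0.73, lambda = 193 nm, NA = 0.63
Step 2: R = k1 * lambda / NA
R = 0.73 * 193 / 0.63
R = 223.6 nm


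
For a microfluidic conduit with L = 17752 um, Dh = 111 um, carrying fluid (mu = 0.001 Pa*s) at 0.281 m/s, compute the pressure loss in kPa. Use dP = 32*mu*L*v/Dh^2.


Step 1: Convert to SI: L = 17752e-6 m, Dh = 111e-6 m
Step 2: dP = 32 * 0.001 * 17752e-6 * 0.281 / (111e-6)^2
Step 3: dP = 12955.60 Pa
Step 4: Convert to kPa: dP = 12.96 kPa


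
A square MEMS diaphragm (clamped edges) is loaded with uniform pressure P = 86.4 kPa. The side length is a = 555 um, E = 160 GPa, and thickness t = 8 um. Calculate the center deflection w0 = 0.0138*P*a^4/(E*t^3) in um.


Step 1: Convert pressure to compatible units (E is in GPa, so P in GPa).
P = 86.4 kPa = 86.4e-6 GPa
Step 2: Compute numerator: 0.0138 * P * a^4.
a^4 = 555^4 = 94879400625
numerator = 0.0138 * 86.4e-6 * 94879400625 = 1.131266e+05
Step 3: Compute denominator: E * t^3 = 160 * 8^3 = 81920
Step 4: w0 = numerator / denominator = 1.131266e+05 / 81920 = 1.3809 um


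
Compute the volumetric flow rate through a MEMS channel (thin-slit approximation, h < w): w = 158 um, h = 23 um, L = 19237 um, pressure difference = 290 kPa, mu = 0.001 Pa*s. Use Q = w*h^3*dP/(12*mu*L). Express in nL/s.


Step 1: Convert all dimensions to SI (meters).
w = 158e-6 m, h = 23e-6 m, L = 19237e-6 m, dP = 290e3 Pa
Step 2: Q = w * h^3 * dP / (12 * mu * L)
Q = 158e-6 * (23e-6)^3 * 290e3 / (12 * 0.001 * 19237e-6) = 2.41501594e-09 m^3/s
Step 3: Convert Q from m^3/s to nL/s (1 m^3 = 1e12 nL, so multiply by 1e12).
Q = 2415.016 nL/s


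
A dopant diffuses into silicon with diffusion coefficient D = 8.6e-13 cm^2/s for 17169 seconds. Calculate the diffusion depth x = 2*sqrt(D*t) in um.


Step 1: Compute D*t = 8.6e-13 * 17169 = 1.476534e-08 cm^2
Step 2: sqrt(D*t) = 1.2151e-04 cm
Step 3: x = 2 * 1.2151e-04 cm = 2.4302e-04 cm
Step 4: Convert to um (1 cm = 1e4 um): x = 2.43 um


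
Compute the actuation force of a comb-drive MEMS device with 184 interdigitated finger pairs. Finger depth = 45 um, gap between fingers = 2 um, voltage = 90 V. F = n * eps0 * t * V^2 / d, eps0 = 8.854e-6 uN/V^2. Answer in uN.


Step 1: Parameters: n=184, eps0=8.854e-6 uN/V^2, t=45 um, V=90 V, d=2 um
Step 2: V^2 = 8100
Step 3: F = 184 * 8.854e-6 * 45 * 8100 / 2
F = 296.91 uN


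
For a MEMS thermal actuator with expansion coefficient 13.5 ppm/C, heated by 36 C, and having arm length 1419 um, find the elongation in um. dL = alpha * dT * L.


Step 1: Convert CTE: alpha = 13.5 ppm/C = 13.5e-6 /C
Step 2: dL = 13.5e-6 * 36 * 1419
dL = 0.6896 um


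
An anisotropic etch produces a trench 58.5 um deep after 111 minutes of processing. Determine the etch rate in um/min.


Step 1: Etch rate = depth / time
Step 2: rate = 58.5 / 111
rate = 0.527 um/min


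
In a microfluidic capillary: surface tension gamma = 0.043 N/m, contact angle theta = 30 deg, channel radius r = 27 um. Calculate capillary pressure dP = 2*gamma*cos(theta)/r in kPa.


Step 1: cos(30 deg) = 0.866
Step 2: Convert r to m: r = 27e-6 m
Step 3: dP = 2 * 0.043 * 0.866 / 27e-6 = 2758.4 Pa
Step 4: Convert Pa to kPa (divide by 1000).
dP = 2.76 kPa


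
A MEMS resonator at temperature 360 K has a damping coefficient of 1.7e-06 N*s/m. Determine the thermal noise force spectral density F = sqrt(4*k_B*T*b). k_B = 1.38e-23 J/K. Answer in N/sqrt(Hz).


Step 1: Compute 4 * k_B * T * b
= 4 * 1.38e-23 * 360 * 1.7e-06
= 3.3782e-26 N^2/Hz
Step 2: F_noise = sqrt(3.3782e-26)
F_noise = 1.84e-13 N/sqrt(Hz)


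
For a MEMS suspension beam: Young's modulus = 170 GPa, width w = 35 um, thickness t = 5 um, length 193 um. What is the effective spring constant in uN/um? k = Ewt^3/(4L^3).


Step 1: Convert E to consistent units (1 GPa = 1000 uN/um^2).
E = 170 GPa = 170000 uN/um^2
Step 2: Compute t^3 = 5^3 = 125
Step 3: Compute L^3 = 193^3 = 7189057
Step 4: k = 170000 * 35 * 125 / (4 * 7189057)
k = 25.864 uN/um


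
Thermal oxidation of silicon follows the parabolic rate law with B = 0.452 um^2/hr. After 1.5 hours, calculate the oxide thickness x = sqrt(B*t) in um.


Step 1: Compute B*t = 0.452 * 1.5 = 0.678
Step 2: x = sqrt(0.678)
x = 0.823 um


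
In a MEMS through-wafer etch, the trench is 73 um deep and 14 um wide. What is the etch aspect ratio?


Step 1: AR = depth / width
Step 2: AR = 73 / 14
AR = 5.2


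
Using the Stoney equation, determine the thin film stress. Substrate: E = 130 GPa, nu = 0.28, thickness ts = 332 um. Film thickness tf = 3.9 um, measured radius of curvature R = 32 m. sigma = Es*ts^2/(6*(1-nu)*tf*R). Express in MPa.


Step 1: Compute numerator: Es * ts^2 = 130 * 332^2 = 14329120 (GPa*um^2)
Step 2: Compute denominator (R in um): 6*(1-nu)*tf*R = 6*0.72*3.9*32e6 = 539136000.0 (um^2)
Step 3: sigma (GPa) = 14329120 / 539136000.0 = 2.6578e-02 GPa
Step 4: Convert to MPa (x1000): sigma = 26.6 MPa


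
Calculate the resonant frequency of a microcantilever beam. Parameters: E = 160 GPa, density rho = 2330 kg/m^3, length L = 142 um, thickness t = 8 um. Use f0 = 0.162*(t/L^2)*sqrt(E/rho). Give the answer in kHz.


Step 1: Convert units to SI.
t_SI = 8e-6 m, L_SI = 142e-6 m
Step 2: Calculate sqrt(E/rho).
sqrt(160e9 / 2330) = 8286.71 m/s
Step 3: Compute f0.
f0 = 0.162 * 8e-6 / (142e-6)^2 * 8286.71 = 532611.4 Hz = 532.61 kHz


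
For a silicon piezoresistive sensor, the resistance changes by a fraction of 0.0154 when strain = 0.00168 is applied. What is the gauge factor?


Step 1: Identify values.
dR/R = 0.0154, strain = 0.00168
Step 2: GF = (dR/R) / strain = 0.0154 / 0.00168
GF = 9.2


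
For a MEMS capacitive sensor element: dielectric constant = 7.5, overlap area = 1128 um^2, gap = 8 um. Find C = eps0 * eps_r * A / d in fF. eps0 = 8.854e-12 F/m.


Step 1: Convert area to m^2: A = 1128e-12 m^2
Step 2: Convert gap to m: d = 8e-6 m
Step 3: C = eps0 * eps_r * A / d
C = 8.854e-12 * 7.5 * 1128e-12 / 8e-6
Step 4: Convert to fF (multiply by 1e15).
C = 9.36 fF


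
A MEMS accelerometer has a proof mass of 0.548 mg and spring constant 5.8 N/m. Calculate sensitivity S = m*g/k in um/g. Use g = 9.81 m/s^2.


Step 1: Convert mass: m = 0.548 mg = 5.48e-07 kg
Step 2: S = m * g / k = 5.48e-07 * 9.81 / 5.8
Step 3: S = 9.27e-07 m/g
Step 4: Convert to um/g: S = 0.927 um/g


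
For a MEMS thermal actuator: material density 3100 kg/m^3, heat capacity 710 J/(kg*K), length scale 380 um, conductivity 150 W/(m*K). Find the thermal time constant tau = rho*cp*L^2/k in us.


Step 1: Convert L to m: L = 380e-6 m
Step 2: L^2 = (380e-6)^2 = 1.444e-07 m^2
Step 3: tau = 3100 * 710 * 1.444e-07 / 150 = 2.11882933e-03 s
Step 4: Convert to microseconds (multiply by 1e6).
tau = 2118.829 us


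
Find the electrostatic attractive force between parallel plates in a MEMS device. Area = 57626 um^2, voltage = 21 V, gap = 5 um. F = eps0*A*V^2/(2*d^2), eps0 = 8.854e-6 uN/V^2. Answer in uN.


Step 1: Identify parameters.
eps0 = 8.854e-6 uN/V^2, A = 57626 um^2, V = 21 V, d = 5 um
Step 2: Compute V^2 = 21^2 = 441
Step 3: Compute d^2 = 5^2 = 25
Step 4: F = 0.5 * 8.854e-6 * 57626 * 441 / 25
F = 4.5 uN


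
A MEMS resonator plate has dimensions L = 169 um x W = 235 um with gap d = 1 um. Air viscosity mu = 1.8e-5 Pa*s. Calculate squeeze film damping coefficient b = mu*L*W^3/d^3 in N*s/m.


Step 1: Convert to SI.
L = 169e-6 m, W = 235e-6 m, d = 1e-6 m
Step 2: W^3 = (235e-6)^3 = 1.30e-11 m^3
Step 3: d^3 = (1e-6)^3 = 1.00e-18 m^3
Step 4: b = 1.8e-5 * 169e-6 * 1.30e-11 / 1.00e-18
b = 3.95e-02 N*s/m


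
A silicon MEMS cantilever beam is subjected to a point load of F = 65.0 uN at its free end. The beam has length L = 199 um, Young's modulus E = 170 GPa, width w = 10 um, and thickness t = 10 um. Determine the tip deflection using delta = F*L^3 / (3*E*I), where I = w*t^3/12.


Step 1: Calculate the second moment of area.
I = w * t^3 / 12 = 10 * 10^3 / 12 = 833.3333 um^4
Step 2: Convert E to consistent units (1 GPa = 1000 uN/um^2).
E = 170 GPa = 170000 uN/um^2
Step 3: Calculate tip deflection.
delta = F * L^3 / (3 * E * I)
delta = 65.0 * 199^3 / (3 * 170000 * 833.3333)
delta = 1.2053 um


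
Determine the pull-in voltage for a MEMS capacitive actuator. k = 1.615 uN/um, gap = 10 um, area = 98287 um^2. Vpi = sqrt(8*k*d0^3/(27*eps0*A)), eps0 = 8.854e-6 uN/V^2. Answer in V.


Step 1: Compute numerator: 8 * k * d0^3 = 8 * 1.615 * 10^3 = 12920.0
Step 2: Compute denominator: 27 * eps0 * A = 27 * 8.854e-6 * 98287 = 23.496294
Step 3: Vpi = sqrt(12920.0 / 23.496294)
Vpi = 23.45 V


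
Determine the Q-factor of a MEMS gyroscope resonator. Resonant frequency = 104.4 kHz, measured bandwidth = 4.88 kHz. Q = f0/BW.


Step 1: Q = f0 / bandwidth
Step 2: Q = 104.4 / 4.88
Q = 21.4


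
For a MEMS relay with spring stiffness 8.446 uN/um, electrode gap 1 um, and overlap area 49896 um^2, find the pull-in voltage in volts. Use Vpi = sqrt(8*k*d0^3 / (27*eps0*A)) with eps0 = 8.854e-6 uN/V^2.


Step 1: Compute numerator: 8 * k * d0^3 = 8 * 8.446 * 1^3 = 67.568
Step 2: Compute denominator: 27 * eps0 * A = 27 * 8.854e-6 * 49896 = 11.928038
Step 3: Vpi = sqrt(67.568 / 11.928038)
Vpi = 2.38 V


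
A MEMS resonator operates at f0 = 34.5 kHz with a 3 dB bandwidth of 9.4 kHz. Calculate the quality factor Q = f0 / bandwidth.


Step 1: Q = f0 / bandwidth
Step 2: Q = 34.5 / 9.4
Q = 3.7


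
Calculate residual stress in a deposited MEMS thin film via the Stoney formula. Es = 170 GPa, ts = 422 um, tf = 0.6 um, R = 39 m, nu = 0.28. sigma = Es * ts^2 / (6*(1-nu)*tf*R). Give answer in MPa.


Step 1: Compute numerator: Es * ts^2 = 170 * 422^2 = 30274280 (GPa*um^2)
Step 2: Compute denominator (R in um): 6*(1-nu)*tf*R = 6*0.72*0.6*39e6 = 101088000.0 (um^2)
Step 3: sigma (GPa) = 30274280 / 101088000.0 = 2.99484e-01 GPa
Step 4: Convert to MPa (x1000): sigma = 299.5 MPa


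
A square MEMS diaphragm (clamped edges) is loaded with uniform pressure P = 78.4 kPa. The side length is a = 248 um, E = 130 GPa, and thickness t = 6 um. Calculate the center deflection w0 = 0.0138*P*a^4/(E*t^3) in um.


Step 1: Convert pressure to compatible units (E is in GPa, so P in GPa).
P = 78.4 kPa = 78.4e-6 GPa
Step 2: Compute numerator: 0.0138 * P * a^4.
a^4 = 248^4 = 3782742016
numerator = 0.0138 * 78.4e-6 * 3782742016 = 4.09262e+03
Step 3: Compute denominator: E * t^3 = 130 * 6^3 = 28080
Step 4: w0 = numerator / denominator = 4.09262e+03 / 28080 = 0.1457 um


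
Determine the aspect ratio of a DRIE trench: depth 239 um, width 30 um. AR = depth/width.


Step 1: AR = depth / width
Step 2: AR = 239 / 30
AR = 8.0


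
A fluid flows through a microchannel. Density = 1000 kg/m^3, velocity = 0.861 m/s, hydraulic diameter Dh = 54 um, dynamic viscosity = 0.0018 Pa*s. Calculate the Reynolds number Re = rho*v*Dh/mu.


Step 1: Convert Dh to meters: Dh = 54e-6 m
Step 2: Re = rho * v * Dh / mu
Re = 1000 * 0.861 * 54e-6 / 0.0018
Re = 25.83


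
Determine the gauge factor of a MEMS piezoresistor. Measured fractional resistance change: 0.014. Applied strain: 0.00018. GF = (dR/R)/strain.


Step 1: Identify values.
dR/R = 0.014, strain = 0.00018
Step 2: GF = (dR/R) / strain = 0.014 / 0.00018
GF = 77.8


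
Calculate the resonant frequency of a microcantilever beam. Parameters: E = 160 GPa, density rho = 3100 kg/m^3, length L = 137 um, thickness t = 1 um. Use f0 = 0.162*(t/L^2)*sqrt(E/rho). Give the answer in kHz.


Step 1: Convert units to SI.
t_SI = 1e-6 m, L_SI = 137e-6 m
Step 2: Calculate sqrt(E/rho).
sqrt(160e9 / 3100) = 7184.21 m/s
Step 3: Compute f0.
f0 = 0.162 * 1e-6 / (137e-6)^2 * 7184.21 = 62008.7 Hz = 62.01 kHz


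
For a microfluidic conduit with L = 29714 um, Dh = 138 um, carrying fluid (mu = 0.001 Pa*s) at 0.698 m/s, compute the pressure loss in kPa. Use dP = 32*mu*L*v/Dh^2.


Step 1: Convert to SI: L = 29714e-6 m, Dh = 138e-6 m
Step 2: dP = 32 * 0.001 * 29714e-6 * 0.698 / (138e-6)^2
Step 3: dP = 34850.45 Pa
Step 4: Convert to kPa: dP = 34.85 kPa


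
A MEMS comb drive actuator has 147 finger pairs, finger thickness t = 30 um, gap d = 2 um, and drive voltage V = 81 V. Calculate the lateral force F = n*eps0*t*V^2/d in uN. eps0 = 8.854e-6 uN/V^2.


Step 1: Parameters: n=147, eps0=8.854e-6 uN/V^2, t=30 um, V=81 V, d=2 um
Step 2: V^2 = 6561
Step 3: F = 147 * 8.854e-6 * 30 * 6561 / 2
F = 128.091 uN


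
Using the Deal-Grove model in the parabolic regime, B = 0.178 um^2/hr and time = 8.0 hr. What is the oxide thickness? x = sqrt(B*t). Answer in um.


Step 1: Compute B*t = 0.178 * 8.0 = 1.424
Step 2: x = sqrt(1.424)
x = 1.193 um


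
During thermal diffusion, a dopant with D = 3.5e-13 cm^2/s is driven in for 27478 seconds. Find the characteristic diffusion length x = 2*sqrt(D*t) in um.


Step 1: Compute D*t = 3.5e-13 * 27478 = 9.6173e-09 cm^2
Step 2: sqrt(D*t) = 9.80678e-05 cm
Step 3: x = 2 * 9.80678e-05 cm = 1.961356e-04 cm
Step 4: Convert to um (1 cm = 1e4 um): x = 1.961 um


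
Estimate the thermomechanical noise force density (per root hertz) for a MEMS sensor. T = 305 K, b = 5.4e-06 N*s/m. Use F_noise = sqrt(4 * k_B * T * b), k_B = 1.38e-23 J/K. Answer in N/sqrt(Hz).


Step 1: Compute 4 * k_B * T * b
= 4 * 1.38e-23 * 305 * 5.4e-06
= 9.0914e-26 N^2/Hz
Step 2: F_noise = sqrt(9.0914e-26)
F_noise = 3.02e-13 N/sqrt(Hz)


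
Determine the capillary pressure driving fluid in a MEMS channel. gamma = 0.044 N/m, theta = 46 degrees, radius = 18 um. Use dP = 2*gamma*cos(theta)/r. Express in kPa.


Step 1: cos(46 deg) = 0.6947
Step 2: Convert r to m: r = 18e-6 m
Step 3: dP = 2 * 0.044 * 0.6947 / 18e-6 = 3396.3 Pa
Step 4: Convert Pa to kPa (divide by 1000).
dP = 3.4 kPa


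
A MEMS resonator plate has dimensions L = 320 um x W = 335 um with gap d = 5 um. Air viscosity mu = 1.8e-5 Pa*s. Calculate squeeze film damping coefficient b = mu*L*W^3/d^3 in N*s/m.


Step 1: Convert to SI.
L = 320e-6 m, W = 335e-6 m, d = 5e-6 m
Step 2: W^3 = (335e-6)^3 = 3.76e-11 m^3
Step 3: d^3 = (5e-6)^3 = 1.25e-16 m^3
Step 4: b = 1.8e-5 * 320e-6 * 3.76e-11 / 1.25e-16
b = 1.73e-03 N*s/m


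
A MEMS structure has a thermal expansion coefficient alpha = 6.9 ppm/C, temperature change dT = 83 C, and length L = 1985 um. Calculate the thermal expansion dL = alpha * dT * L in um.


Step 1: Convert CTE: alpha = 6.9 ppm/C = 6.9e-6 /C
Step 2: dL = 6.9e-6 * 83 * 1985
dL = 1.1368 um


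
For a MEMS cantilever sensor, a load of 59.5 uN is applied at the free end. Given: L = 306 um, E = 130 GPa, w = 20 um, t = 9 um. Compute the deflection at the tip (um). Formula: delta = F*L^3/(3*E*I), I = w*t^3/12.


Step 1: Calculate the second moment of area.
I = w * t^3 / 12 = 20 * 9^3 / 12 = 1215.0 um^4
Step 2: Convert E to consistent units (1 GPa = 1000 uN/um^2).
E = 130 GPa = 130000 uN/um^2
Step 3: Calculate tip deflection.
delta = F * L^3 / (3 * E * I)
delta = 59.5 * 306^3 / (3 * 130000 * 1215.0)
delta = 3.5978 um


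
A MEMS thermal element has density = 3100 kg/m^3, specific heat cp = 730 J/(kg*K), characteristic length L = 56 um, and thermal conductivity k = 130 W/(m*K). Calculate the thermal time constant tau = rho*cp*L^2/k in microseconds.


Step 1: Convert L to m: L = 56e-6 m
Step 2: L^2 = (56e-6)^2 = 3.136e-09 m^2
Step 3: tau = 3100 * 730 * 3.136e-09 / 130 = 5.459052e-05 s
Step 4: Convert to microseconds (multiply by 1e6).
tau = 54.591 us


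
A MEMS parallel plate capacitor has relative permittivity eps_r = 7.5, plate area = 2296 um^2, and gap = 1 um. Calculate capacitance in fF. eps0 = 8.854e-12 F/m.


Step 1: Convert area to m^2: A = 2296e-12 m^2
Step 2: Convert gap to m: d = 1e-6 m
Step 3: C = eps0 * eps_r * A / d
C = 8.854e-12 * 7.5 * 2296e-12 / 1e-6
Step 4: Convert to fF (multiply by 1e15).
C = 152.47 fF


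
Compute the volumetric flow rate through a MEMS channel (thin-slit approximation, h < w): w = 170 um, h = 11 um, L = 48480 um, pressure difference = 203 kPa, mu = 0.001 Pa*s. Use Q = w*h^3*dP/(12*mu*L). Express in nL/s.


Step 1: Convert all dimensions to SI (meters).
w = 170e-6 m, h = 11e-6 m, L = 48480e-6 m, dP = 203e3 Pa
Step 2: Q = w * h^3 * dP / (12 * mu * L)
Q = 170e-6 * (11e-6)^3 * 203e3 / (12 * 0.001 * 48480e-6) = 7.895491e-11 m^3/s
Step 3: Convert Q from m^3/s to nL/s (1 m^3 = 1e12 nL, so multiply by 1e12).
Q = 78.955 nL/s


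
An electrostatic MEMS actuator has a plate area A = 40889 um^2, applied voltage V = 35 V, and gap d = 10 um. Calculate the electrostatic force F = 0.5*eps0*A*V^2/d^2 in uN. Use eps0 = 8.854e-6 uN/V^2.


Step 1: Identify parameters.
eps0 = 8.854e-6 uN/V^2, A = 40889 um^2, V = 35 V, d = 10 um
Step 2: Compute V^2 = 35^2 = 1225
Step 3: Compute d^2 = 10^2 = 100
Step 4: F = 0.5 * 8.854e-6 * 40889 * 1225 / 100
F = 2.217 uN


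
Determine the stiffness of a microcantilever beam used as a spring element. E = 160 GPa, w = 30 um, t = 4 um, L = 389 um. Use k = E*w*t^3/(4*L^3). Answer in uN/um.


Step 1: Convert E to consistent units (1 GPa = 1000 uN/um^2).
E = 160 GPa = 160000 uN/um^2
Step 2: Compute t^3 = 4^3 = 64
Step 3: Compute L^3 = 389^3 = 58863869
Step 4: k = 160000 * 30 * 64 / (4 * 58863869)
k = 1.3047 uN/um


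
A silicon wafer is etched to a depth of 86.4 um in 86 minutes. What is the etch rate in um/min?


Step 1: Etch rate = depth / time
Step 2: rate = 86.4 / 86
rate = 1.005 um/min


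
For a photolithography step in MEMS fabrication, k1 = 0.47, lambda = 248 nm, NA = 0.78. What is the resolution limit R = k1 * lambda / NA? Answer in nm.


Step 1: Identify values: k1 = 0.47, lambda = 248 nm, NA = 0.78
Step 2: R = k1 * lambda / NA
R = 0.47 * 248 / 0.78
R = 149.4 nm


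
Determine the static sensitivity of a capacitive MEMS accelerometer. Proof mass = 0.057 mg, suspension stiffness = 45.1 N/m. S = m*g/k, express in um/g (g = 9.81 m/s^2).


Step 1: Convert mass: m = 0.057 mg = 5.70e-08 kg
Step 2: S = m * g / k = 5.70e-08 * 9.81 / 45.1
Step 3: S = 1.24e-08 m/g
Step 4: Convert to um/g: S = 0.012 um/g


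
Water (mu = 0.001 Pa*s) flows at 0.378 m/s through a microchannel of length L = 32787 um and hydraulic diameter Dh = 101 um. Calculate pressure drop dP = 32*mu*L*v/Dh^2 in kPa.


Step 1: Convert to SI: L = 32787e-6 m, Dh = 101e-6 m
Step 2: dP = 32 * 0.001 * 32787e-6 * 0.378 / (101e-6)^2
Step 3: dP = 38877.71 Pa
Step 4: Convert to kPa: dP = 38.88 kPa


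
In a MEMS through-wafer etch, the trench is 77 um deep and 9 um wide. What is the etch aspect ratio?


Step 1: AR = depth / width
Step 2: AR = 77 / 9
AR = 8.6


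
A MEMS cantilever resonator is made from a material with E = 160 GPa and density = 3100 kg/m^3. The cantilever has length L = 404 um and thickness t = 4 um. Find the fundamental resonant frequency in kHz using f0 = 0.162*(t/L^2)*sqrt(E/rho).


Step 1: Convert units to SI.
t_SI = 4e-6 m, L_SI = 404e-6 m
Step 2: Calculate sqrt(E/rho).
sqrt(160e9 / 3100) = 7184.21 m/s
Step 3: Compute f0.
f0 = 0.162 * 4e-6 / (404e-6)^2 * 7184.21 = 28522.7 Hz = 28.52 kHz


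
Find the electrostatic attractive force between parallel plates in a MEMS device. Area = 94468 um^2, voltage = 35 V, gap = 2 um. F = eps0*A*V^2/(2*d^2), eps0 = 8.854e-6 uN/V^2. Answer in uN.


Step 1: Identify parameters.
eps0 = 8.854e-6 uN/V^2, A = 94468 um^2, V = 35 V, d = 2 um
Step 2: Compute V^2 = 35^2 = 1225
Step 3: Compute d^2 = 2^2 = 4
Step 4: F = 0.5 * 8.854e-6 * 94468 * 1225 / 4
F = 128.077 uN


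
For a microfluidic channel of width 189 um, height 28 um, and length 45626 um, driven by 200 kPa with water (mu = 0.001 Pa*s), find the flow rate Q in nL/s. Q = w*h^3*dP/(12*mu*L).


Step 1: Convert all dimensions to SI (meters).
w = 189e-6 m, h = 28e-6 m, L = 45626e-6 m, dP = 200e3 Pa
Step 2: Q = w * h^3 * dP / (12 * mu * L)
Q = 189e-6 * (28e-6)^3 * 200e3 / (12 * 0.001 * 45626e-6) = 1.51555692e-09 m^3/s
Step 3: Convert Q from m^3/s to nL/s (1 m^3 = 1e12 nL, so multiply by 1e12).
Q = 1515.557 nL/s


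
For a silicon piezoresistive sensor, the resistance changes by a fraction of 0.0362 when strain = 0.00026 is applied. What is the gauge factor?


Step 1: Identify values.
dR/R = 0.0362, strain = 0.00026
Step 2: GF = (dR/R) / strain = 0.0362 / 0.00026
GF = 139.2


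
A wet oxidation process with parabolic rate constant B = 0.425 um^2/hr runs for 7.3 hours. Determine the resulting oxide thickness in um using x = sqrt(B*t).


Step 1: Compute B*t = 0.425 * 7.3 = 3.1025
Step 2: x = sqrt(3.1025)
x = 1.761 um


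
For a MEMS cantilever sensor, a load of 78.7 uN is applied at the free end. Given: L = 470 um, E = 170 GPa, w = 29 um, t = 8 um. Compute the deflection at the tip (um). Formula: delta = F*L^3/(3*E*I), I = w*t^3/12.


Step 1: Calculate the second moment of area.
I = w * t^3 / 12 = 29 * 8^3 / 12 = 1237.3333 um^4
Step 2: Convert E to consistent units (1 GPa = 1000 uN/um^2).
E = 170 GPa = 170000 uN/um^2
Step 3: Calculate tip deflection.
delta = F * L^3 / (3 * E * I)
delta = 78.7 * 470^3 / (3 * 170000 * 1237.3333)
delta = 12.9483 um


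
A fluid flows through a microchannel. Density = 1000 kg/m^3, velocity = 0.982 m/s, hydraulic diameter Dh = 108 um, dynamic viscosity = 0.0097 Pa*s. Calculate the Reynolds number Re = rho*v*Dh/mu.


Step 1: Convert Dh to meters: Dh = 108e-6 m
Step 2: Re = rho * v * Dh / mu
Re = 1000 * 0.982 * 108e-6 / 0.0097
Re = 10.934


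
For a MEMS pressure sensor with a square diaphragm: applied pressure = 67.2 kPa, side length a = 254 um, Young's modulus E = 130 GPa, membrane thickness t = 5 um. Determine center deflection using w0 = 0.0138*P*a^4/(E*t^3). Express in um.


Step 1: Convert pressure to compatible units (E is in GPa, so P in GPa).
P = 67.2 kPa = 67.2e-6 GPa
Step 2: Compute numerator: 0.0138 * P * a^4.
a^4 = 254^4 = 4162314256
numerator = 0.0138 * 67.2e-6 * 4162314256 = 3.85996e+03
Step 3: Compute denominator: E * t^3 = 130 * 5^3 = 16250
Step 4: w0 = numerator / denominator = 3.85996e+03 / 16250 = 0.2375 um


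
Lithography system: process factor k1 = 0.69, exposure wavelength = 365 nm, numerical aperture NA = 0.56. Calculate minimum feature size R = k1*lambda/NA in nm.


Step 1: Identify values: k1 = 0.69, lambda = 365 nm, NA = 0.56
Step 2: R = k1 * lambda / NA
R = 0.69 * 365 / 0.56
R = 449.7 nm


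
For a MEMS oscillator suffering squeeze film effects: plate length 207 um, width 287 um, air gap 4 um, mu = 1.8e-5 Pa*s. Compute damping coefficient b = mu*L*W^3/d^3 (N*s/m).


Step 1: Convert to SI.
L = 207e-6 m, W = 287e-6 m, d = 4e-6 m
Step 2: W^3 = (287e-6)^3 = 2.36e-11 m^3
Step 3: d^3 = (4e-6)^3 = 6.40e-17 m^3
Step 4: b = 1.8e-5 * 207e-6 * 2.36e-11 / 6.40e-17
b = 1.38e-03 N*s/m


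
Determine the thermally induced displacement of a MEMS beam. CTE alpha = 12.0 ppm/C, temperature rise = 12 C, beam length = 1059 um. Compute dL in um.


Step 1: Convert CTE: alpha = 12.0 ppm/C = 12.0e-6 /C
Step 2: dL = 12.0e-6 * 12 * 1059
dL = 0.1525 um


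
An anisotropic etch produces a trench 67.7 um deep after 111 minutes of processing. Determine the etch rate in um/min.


Step 1: Etch rate = depth / time
Step 2: rate = 67.7 / 111
rate = 0.61 um/min


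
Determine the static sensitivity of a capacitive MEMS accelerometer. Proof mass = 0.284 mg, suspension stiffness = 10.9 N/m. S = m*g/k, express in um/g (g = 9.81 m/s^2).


Step 1: Convert mass: m = 0.284 mg = 2.84e-07 kg
Step 2: S = m * g / k = 2.84e-07 * 9.81 / 10.9
Step 3: S = 2.56e-07 m/g
Step 4: Convert to um/g: S = 0.256 um/g


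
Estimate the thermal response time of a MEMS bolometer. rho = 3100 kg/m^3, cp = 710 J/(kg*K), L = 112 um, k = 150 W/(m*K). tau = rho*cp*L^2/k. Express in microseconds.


Step 1: Convert L to m: L = 112e-6 m
Step 2: L^2 = (112e-6)^2 = 1.2544e-08 m^2
Step 3: tau = 3100 * 710 * 1.2544e-08 / 150 = 1.8406229e-04 s
Step 4: Convert to microseconds (multiply by 1e6).
tau = 184.062 us


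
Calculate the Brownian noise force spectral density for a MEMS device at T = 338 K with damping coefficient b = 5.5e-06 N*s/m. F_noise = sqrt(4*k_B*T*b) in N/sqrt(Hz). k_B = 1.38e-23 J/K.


Step 1: Compute 4 * k_B * T * b
= 4 * 1.38e-23 * 338 * 5.5e-06
= 1.0262e-25 N^2/Hz
Step 2: F_noise = sqrt(1.0262e-25)
F_noise = 3.20e-13 N/sqrt(Hz)


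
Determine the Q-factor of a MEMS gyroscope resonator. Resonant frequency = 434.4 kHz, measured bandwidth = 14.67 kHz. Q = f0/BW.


Step 1: Q = f0 / bandwidth
Step 2: Q = 434.4 / 14.67
Q = 29.6


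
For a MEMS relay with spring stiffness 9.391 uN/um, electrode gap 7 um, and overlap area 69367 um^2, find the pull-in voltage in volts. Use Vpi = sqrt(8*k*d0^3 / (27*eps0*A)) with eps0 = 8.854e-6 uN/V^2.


Step 1: Compute numerator: 8 * k * d0^3 = 8 * 9.391 * 7^3 = 25768.904
Step 2: Compute denominator: 27 * eps0 * A = 27 * 8.854e-6 * 69367 = 16.582736
Step 3: Vpi = sqrt(25768.904 / 16.582736)
Vpi = 39.42 V


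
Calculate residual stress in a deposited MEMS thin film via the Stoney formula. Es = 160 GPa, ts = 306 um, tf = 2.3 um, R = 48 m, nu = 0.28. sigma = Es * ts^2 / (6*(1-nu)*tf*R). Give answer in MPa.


Step 1: Compute numerator: Es * ts^2 = 160 * 306^2 = 14981760 (GPa*um^2)
Step 2: Compute denominator (R in um): 6*(1-nu)*tf*R = 6*0.72*2.3*48e6 = 476928000.0 (um^2)
Step 3: sigma (GPa) = 14981760 / 476928000.0 = 3.1413e-02 GPa
Step 4: Convert to MPa (x1000): sigma = 31.4 MPa


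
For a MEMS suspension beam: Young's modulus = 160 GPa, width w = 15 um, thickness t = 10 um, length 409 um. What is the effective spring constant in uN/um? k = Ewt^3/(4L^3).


Step 1: Convert E to consistent units (1 GPa = 1000 uN/um^2).
E = 160 GPa = 160000 uN/um^2
Step 2: Compute t^3 = 10^3 = 1000
Step 3: Compute L^3 = 409^3 = 68417929
Step 4: k = 160000 * 15 * 1000 / (4 * 68417929)
k = 8.7696 uN/um


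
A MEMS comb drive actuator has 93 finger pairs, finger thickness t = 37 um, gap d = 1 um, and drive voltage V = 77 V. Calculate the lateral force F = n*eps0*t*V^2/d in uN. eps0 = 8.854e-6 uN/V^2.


Step 1: Parameters: n=93, eps0=8.854e-6 uN/V^2, t=37 um, V=77 V, d=1 um
Step 2: V^2 = 5929
Step 3: F = 93 * 8.854e-6 * 37 * 5929 / 1
F = 180.637 uN


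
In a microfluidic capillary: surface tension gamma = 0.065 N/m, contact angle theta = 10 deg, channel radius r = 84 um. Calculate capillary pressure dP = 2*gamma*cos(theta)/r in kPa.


Step 1: cos(10 deg) = 0.9848
Step 2: Convert r to m: r = 84e-6 m
Step 3: dP = 2 * 0.065 * 0.9848 / 84e-6 = 1524.1 Pa
Step 4: Convert Pa to kPa (divide by 1000).
dP = 1.52 kPa


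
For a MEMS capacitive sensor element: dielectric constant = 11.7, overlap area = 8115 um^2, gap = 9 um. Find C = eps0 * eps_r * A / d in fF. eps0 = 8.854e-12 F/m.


Step 1: Convert area to m^2: A = 8115e-12 m^2
Step 2: Convert gap to m: d = 9e-6 m
Step 3: C = eps0 * eps_r * A / d
C = 8.854e-12 * 11.7 * 8115e-12 / 9e-6
Step 4: Convert to fF (multiply by 1e15).
C = 93.41 fF


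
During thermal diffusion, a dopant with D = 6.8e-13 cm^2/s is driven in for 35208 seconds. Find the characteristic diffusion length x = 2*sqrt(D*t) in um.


Step 1: Compute D*t = 6.8e-13 * 35208 = 2.394144e-08 cm^2
Step 2: sqrt(D*t) = 1.5473e-04 cm
Step 3: x = 2 * 1.5473e-04 cm = 3.0946e-04 cm
Step 4: Convert to um (1 cm = 1e4 um): x = 3.095 um


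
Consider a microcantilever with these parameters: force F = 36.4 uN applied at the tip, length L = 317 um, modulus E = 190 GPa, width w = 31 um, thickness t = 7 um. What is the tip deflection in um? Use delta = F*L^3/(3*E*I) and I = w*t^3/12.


Step 1: Calculate the second moment of area.
I = w * t^3 / 12 = 31 * 7^3 / 12 = 886.0833 um^4
Step 2: Convert E to consistent units (1 GPa = 1000 uN/um^2).
E = 190 GPa = 190000 uN/um^2
Step 3: Calculate tip deflection.
delta = F * L^3 / (3 * E * I)
delta = 36.4 * 317^3 / (3 * 190000 * 886.0833)
delta = 2.2958 um


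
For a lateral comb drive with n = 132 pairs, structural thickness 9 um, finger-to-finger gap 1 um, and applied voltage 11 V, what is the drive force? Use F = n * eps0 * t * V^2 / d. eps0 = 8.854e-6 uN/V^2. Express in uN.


Step 1: Parameters: n=132, eps0=8.854e-6 uN/V^2, t=9 um, V=11 V, d=1 um
Step 2: V^2 = 121
Step 3: F = 132 * 8.854e-6 * 9 * 121 / 1
F = 1.273 uN


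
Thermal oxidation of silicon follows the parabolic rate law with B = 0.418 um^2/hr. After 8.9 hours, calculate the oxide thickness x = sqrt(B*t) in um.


Step 1: Compute B*t = 0.418 * 8.9 = 3.7202
Step 2: x = sqrt(3.7202)
x = 1.929 um


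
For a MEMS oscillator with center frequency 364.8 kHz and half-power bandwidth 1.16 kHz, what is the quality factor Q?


Step 1: Q = f0 / bandwidth
Step 2: Q = 364.8 / 1.16
Q = 314.5


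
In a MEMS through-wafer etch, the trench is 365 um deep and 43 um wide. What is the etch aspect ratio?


Step 1: AR = depth / width
Step 2: AR = 365 / 43
AR = 8.5


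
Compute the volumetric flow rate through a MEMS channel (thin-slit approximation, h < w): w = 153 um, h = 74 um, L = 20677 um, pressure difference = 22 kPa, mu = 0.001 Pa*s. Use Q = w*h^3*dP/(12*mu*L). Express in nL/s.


Step 1: Convert all dimensions to SI (meters).
w = 153e-6 m, h = 74e-6 m, L = 20677e-6 m, dP = 22e3 Pa
Step 2: Q = w * h^3 * dP / (12 * mu * L)
Q = 153e-6 * (74e-6)^3 * 22e3 / (12 * 0.001 * 20677e-6) = 5.49718683e-09 m^3/s
Step 3: Convert Q from m^3/s to nL/s (1 m^3 = 1e12 nL, so multiply by 1e12).
Q = 5497.187 nL/s


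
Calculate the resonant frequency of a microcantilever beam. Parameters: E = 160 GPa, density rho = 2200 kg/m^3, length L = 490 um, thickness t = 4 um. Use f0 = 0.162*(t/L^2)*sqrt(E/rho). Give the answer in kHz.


Step 1: Convert units to SI.
t_SI = 4e-6 m, L_SI = 490e-6 m
Step 2: Calculate sqrt(E/rho).
sqrt(160e9 / 2200) = 8528.03 m/s
Step 3: Compute f0.
f0 = 0.162 * 4e-6 / (490e-6)^2 * 8528.03 = 23016.1 Hz = 23.02 kHz


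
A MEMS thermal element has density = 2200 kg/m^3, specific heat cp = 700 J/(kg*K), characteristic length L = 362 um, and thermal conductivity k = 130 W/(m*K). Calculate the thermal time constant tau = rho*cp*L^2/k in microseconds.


Step 1: Convert L to m: L = 362e-6 m
Step 2: L^2 = (362e-6)^2 = 1.31044e-07 m^2
Step 3: tau = 2200 * 700 * 1.31044e-07 / 130 = 1.55236738e-03 s
Step 4: Convert to microseconds (multiply by 1e6).
tau = 1552.367 us


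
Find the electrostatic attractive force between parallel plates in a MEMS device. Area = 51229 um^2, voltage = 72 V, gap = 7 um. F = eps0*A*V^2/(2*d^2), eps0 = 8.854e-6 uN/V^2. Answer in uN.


Step 1: Identify parameters.
eps0 = 8.854e-6 uN/V^2, A = 51229 um^2, V = 72 V, d = 7 um
Step 2: Compute V^2 = 72^2 = 5184
Step 3: Compute d^2 = 7^2 = 49
Step 4: F = 0.5 * 8.854e-6 * 51229 * 5184 / 49
F = 23.994 uN


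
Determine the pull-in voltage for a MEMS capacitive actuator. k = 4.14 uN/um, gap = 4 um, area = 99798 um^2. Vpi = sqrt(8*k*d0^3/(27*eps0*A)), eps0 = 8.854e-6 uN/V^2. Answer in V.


Step 1: Compute numerator: 8 * k * d0^3 = 8 * 4.14 * 4^3 = 2119.68
Step 2: Compute denominator: 27 * eps0 * A = 27 * 8.854e-6 * 99798 = 23.85751
Step 3: Vpi = sqrt(2119.68 / 23.85751)
Vpi = 9.43 V


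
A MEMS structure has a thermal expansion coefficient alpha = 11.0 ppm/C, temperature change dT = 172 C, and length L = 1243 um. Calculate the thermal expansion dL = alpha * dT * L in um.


Step 1: Convert CTE: alpha = 11.0 ppm/C = 11.0e-6 /C
Step 2: dL = 11.0e-6 * 172 * 1243
dL = 2.3518 um


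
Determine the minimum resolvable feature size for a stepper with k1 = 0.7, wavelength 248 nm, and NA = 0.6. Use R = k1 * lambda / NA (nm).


Step 1: Identify values: k1 = 0.7, lambda = 248 nm, NA = 0.6
Step 2: R = k1 * lambda / NA
R = 0.7 * 248 / 0.6
R = 289.3 nm


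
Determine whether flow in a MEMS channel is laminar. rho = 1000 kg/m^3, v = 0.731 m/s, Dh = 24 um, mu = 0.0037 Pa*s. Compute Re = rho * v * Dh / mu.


Step 1: Convert Dh to meters: Dh = 24e-6 m
Step 2: Re = rho * v * Dh / mu
Re = 1000 * 0.731 * 24e-6 / 0.0037
Re = 4.742
Since Re = 4.742 is below ~2300, the flow is laminar.


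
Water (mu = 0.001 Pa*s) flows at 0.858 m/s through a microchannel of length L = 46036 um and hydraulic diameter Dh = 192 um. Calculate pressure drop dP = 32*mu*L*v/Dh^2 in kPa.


Step 1: Convert to SI: L = 46036e-6 m, Dh = 192e-6 m
Step 2: dP = 32 * 0.001 * 46036e-6 * 0.858 / (192e-6)^2
Step 3: dP = 34287.23 Pa
Step 4: Convert to kPa: dP = 34.29 kPa


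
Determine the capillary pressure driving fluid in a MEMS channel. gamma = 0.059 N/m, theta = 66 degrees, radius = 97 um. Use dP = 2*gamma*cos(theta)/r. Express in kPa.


Step 1: cos(66 deg) = 0.4067
Step 2: Convert r to m: r = 97e-6 m
Step 3: dP = 2 * 0.059 * 0.4067 / 97e-6 = 494.7 Pa
Step 4: Convert Pa to kPa (divide by 1000).
dP = 0.49 kPa


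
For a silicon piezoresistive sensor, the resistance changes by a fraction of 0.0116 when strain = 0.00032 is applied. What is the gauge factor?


Step 1: Identify values.
dR/R = 0.0116, strain = 0.00032
Step 2: GF = (dR/R) / strain = 0.0116 / 0.00032
GF = 36.2


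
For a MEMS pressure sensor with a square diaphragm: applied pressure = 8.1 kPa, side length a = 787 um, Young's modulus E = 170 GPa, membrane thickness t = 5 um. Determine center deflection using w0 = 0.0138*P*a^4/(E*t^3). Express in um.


Step 1: Convert pressure to compatible units (E is in GPa, so P in GPa).
P = 8.1 kPa = 8.1e-6 GPa
Step 2: Compute numerator: 0.0138 * P * a^4.
a^4 = 787^4 = 383617958161
numerator = 0.0138 * 8.1e-6 * 383617958161 = 4.288082e+04
Step 3: Compute denominator: E * t^3 = 170 * 5^3 = 21250
Step 4: w0 = numerator / denominator = 4.288082e+04 / 21250 = 2.0179 um


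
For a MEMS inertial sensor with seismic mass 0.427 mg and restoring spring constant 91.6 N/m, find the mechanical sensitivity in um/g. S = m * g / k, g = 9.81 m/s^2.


Step 1: Convert mass: m = 0.427 mg = 4.27e-07 kg
Step 2: S = m * g / k = 4.27e-07 * 9.81 / 91.6
Step 3: S = 4.57e-08 m/g
Step 4: Convert to um/g: S = 0.046 um/g


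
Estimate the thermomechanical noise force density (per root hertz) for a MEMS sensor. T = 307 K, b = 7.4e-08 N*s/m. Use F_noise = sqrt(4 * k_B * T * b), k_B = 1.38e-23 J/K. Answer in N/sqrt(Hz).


Step 1: Compute 4 * k_B * T * b
= 4 * 1.38e-23 * 307 * 7.4e-08
= 1.2540e-27 N^2/Hz
Step 2: F_noise = sqrt(1.2540e-27)
F_noise = 3.54e-14 N/sqrt(Hz)


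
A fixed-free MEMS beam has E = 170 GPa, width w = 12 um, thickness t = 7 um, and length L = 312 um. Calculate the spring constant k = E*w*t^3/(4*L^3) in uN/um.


Step 1: Convert E to consistent units (1 GPa = 1000 uN/um^2).
E = 170 GPa = 170000 uN/um^2
Step 2: Compute t^3 = 7^3 = 343
Step 3: Compute L^3 = 312^3 = 30371328
Step 4: k = 170000 * 12 * 343 / (4 * 30371328)
k = 5.7597 uN/um


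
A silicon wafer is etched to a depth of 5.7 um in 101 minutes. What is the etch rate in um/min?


Step 1: Etch rate = depth / time
Step 2: rate = 5.7 / 101
rate = 0.056 um/min


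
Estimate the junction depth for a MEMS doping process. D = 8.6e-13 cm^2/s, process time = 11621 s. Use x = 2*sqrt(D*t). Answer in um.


Step 1: Compute D*t = 8.6e-13 * 11621 = 9.99406e-09 cm^2
Step 2: sqrt(D*t) = 9.99703e-05 cm
Step 3: x = 2 * 9.99703e-05 cm = 1.999406e-04 cm
Step 4: Convert to um (1 cm = 1e4 um): x = 1.999 um


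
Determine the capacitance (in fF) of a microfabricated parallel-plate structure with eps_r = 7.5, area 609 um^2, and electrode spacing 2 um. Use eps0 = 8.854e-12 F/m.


Step 1: Convert area to m^2: A = 609e-12 m^2
Step 2: Convert gap to m: d = 2e-6 m
Step 3: C = eps0 * eps_r * A / d
C = 8.854e-12 * 7.5 * 609e-12 / 2e-6
Step 4: Convert to fF (multiply by 1e15).
C = 20.22 fF


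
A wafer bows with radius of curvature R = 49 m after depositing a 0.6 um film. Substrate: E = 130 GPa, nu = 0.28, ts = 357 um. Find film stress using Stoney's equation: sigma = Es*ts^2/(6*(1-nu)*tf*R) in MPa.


Step 1: Compute numerator: Es * ts^2 = 130 * 357^2 = 16568370 (GPa*um^2)
Step 2: Compute denominator (R in um): 6*(1-nu)*tf*R = 6*0.72*0.6*49e6 = 127008000.0 (um^2)
Step 3: sigma (GPa) = 16568370 / 127008000.0 = 1.30451e-01 GPa
Step 4: Convert to MPa (x1000): sigma = 130.5 MPa


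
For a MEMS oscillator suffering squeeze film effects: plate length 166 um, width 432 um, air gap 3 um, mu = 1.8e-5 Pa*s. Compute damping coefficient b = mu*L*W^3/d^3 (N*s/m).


Step 1: Convert to SI.
L = 166e-6 m, W = 432e-6 m, d = 3e-6 m
Step 2: W^3 = (432e-6)^3 = 8.06e-11 m^3
Step 3: d^3 = (3e-6)^3 = 2.70e-17 m^3
Step 4: b = 1.8e-5 * 166e-6 * 8.06e-11 / 2.70e-17
b = 8.92e-03 N*s/m
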